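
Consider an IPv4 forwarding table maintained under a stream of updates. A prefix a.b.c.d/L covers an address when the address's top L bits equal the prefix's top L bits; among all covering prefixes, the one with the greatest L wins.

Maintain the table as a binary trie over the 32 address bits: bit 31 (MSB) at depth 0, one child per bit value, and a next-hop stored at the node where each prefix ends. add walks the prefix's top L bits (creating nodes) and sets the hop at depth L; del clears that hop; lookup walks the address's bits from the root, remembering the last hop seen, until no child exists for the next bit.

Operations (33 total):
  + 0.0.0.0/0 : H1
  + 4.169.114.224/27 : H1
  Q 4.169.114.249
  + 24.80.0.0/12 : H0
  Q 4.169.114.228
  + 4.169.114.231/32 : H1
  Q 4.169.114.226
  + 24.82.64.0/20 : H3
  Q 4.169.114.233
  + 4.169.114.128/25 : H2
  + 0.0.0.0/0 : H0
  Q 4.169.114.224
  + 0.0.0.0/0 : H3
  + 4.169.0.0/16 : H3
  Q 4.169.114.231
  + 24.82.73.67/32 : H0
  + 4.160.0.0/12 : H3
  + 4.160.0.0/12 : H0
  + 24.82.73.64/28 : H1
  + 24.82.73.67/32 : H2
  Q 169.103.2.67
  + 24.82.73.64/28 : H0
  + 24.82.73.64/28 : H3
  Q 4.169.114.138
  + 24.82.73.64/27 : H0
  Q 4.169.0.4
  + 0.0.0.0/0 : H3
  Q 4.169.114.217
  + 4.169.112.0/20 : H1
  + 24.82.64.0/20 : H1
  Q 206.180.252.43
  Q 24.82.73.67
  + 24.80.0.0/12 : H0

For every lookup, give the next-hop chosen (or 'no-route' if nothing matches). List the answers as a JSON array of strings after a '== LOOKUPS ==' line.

Trace:
  + 0.0.0.0/0 (H1) depth=0
  + 4.169.114.224/27 (H1) depth=27
  ? 4.169.114.249  path d0:H1→d1:-→d2:-→d3:-→d4:-→d5:-→d6:-→d7:-→d8:-→d9:-→d10:-→d11:-→d12:-→d13:-→d14:-→d15:-→d16:-→d17:-→d18:-→d19:-→d20:-→d21:-→d22:-→d23:-→d24:-→d25:-→d26:-→d27:H1  best=H1
  + 24.80.0.0/12 (H0) depth=12
  ? 4.169.114.228  path d0:H1→d1:-→d2:-→d3:-→d4:-→d5:-→d6:-→d7:-→d8:-→d9:-→d10:-→d11:-→d12:-→d13:-→d14:-→d15:-→d16:-→d17:-→d18:-→d19:-→d20:-→d21:-→d22:-→d23:-→d24:-→d25:-→d26:-→d27:H1  best=H1
  + 4.169.114.231/32 (H1) depth=32
  ? 4.169.114.226  path d0:H1→d1:-→d2:-→d3:-→d4:-→d5:-→d6:-→d7:-→d8:-→d9:-→d10:-→d11:-→d12:-→d13:-→d14:-→d15:-→d16:-→d17:-→d18:-→d19:-→d20:-→d21:-→d22:-→d23:-→d24:-→d25:-→d26:-→d27:H1→d28:-→d29:-  best=H1
  + 24.82.64.0/20 (H3) depth=20
  ? 4.169.114.233  path d0:H1→d1:-→d2:-→d3:-→d4:-→d5:-→d6:-→d7:-→d8:-→d9:-→d10:-→d11:-→d12:-→d13:-→d14:-→d15:-→d16:-→d17:-→d18:-→d19:-→d20:-→d21:-→d22:-→d23:-→d24:-→d25:-→d26:-→d27:H1→d28:-  best=H1
  + 4.169.114.128/25 (H2) depth=25
  + 0.0.0.0/0 (H0) depth=0
  ? 4.169.114.224  path d0:H0→d1:-→d2:-→d3:-→d4:-→d5:-→d6:-→d7:-→d8:-→d9:-→d10:-→d11:-→d12:-→d13:-→d14:-→d15:-→d16:-→d17:-→d18:-→d19:-→d20:-→d21:-→d22:-→d23:-→d24:-→d25:H2→d26:-→d27:H1→d28:-→d29:-  best=H1
  + 0.0.0.0/0 (H3) depth=0
  + 4.169.0.0/16 (H3) depth=16
  ? 4.169.114.231  path d0:H3→d1:-→d2:-→d3:-→d4:-→d5:-→d6:-→d7:-→d8:-→d9:-→d10:-→d11:-→d12:-→d13:-→d14:-→d15:-→d16:H3→d17:-→d18:-→d19:-→d20:-→d21:-→d22:-→d23:-→d24:-→d25:H2→d26:-→d27:H1→d28:-→d29:-→d30:-→d31:-→d32:H1  best=H1
  + 24.82.73.67/32 (H0) depth=32
  + 4.160.0.0/12 (H3) depth=12
  + 4.160.0.0/12 (H0) depth=12
  + 24.82.73.64/28 (H1) depth=28
  + 24.82.73.67/32 (H2) depth=32
  ? 169.103.2.67  path d0:H3  best=H3
  + 24.82.73.64/28 (H0) depth=28
  + 24.82.73.64/28 (H3) depth=28
  ? 4.169.114.138  path d0:H3→d1:-→d2:-→d3:-→d4:-→d5:-→d6:-→d7:-→d8:-→d9:-→d10:-→d11:-→d12:H0→d13:-→d14:-→d15:-→d16:H3→d17:-→d18:-→d19:-→d20:-→d21:-→d22:-→d23:-→d24:-→d25:H2  best=H2
  + 24.82.73.64/27 (H0) depth=27
  ? 4.169.0.4  path d0:H3→d1:-→d2:-→d3:-→d4:-→d5:-→d6:-→d7:-→d8:-→d9:-→d10:-→d11:-→d12:H0→d13:-→d14:-→d15:-→d16:H3→d17:-  best=H3
  + 0.0.0.0/0 (H3) depth=0
  ? 4.169.114.217  path d0:H3→d1:-→d2:-→d3:-→d4:-→d5:-→d6:-→d7:-→d8:-→d9:-→d10:-→d11:-→d12:H0→d13:-→d14:-→d15:-→d16:H3→d17:-→d18:-→d19:-→d20:-→d21:-→d22:-→d23:-→d24:-→d25:H2→d26:-  best=H2
  + 4.169.112.0/20 (H1) depth=20
  + 24.82.64.0/20 (H1) depth=20
  ? 206.180.252.43  path d0:H3  best=H3
  ? 24.82.73.67  path d0:H3→d1:-→d2:-→d3:-→d4:-→d5:-→d6:-→d7:-→d8:-→d9:-→d10:-→d11:-→d12:H0→d13:-→d14:-→d15:-→d16:-→d17:-→d18:-→d19:-→d20:H1→d21:-→d22:-→d23:-→d24:-→d25:-→d26:-→d27:H0→d28:H3→d29:-→d30:-→d31:-→d32:H2  best=H2
  + 24.80.0.0/12 (H0) depth=12

== LOOKUPS ==
["H1","H1","H1","H1","H1","H1","H3","H2","H3","H2","H3","H2"]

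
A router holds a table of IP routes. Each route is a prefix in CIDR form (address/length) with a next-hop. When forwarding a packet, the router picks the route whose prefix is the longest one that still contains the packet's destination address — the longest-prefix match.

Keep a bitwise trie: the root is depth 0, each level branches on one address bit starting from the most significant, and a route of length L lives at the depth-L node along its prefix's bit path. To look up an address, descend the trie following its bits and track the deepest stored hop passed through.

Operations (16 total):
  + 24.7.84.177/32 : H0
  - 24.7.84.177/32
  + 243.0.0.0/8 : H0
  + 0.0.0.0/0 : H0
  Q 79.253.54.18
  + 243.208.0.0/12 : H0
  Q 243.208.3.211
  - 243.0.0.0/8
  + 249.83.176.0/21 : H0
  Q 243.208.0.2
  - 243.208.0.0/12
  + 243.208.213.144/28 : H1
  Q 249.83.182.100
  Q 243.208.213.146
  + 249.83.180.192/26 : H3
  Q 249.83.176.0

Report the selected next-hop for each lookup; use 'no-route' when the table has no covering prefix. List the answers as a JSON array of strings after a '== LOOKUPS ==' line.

Process each operation:
  + 24.7.84.177/32 (H0) depth=32
  del 24.7.84.177/32 (clear depth 32)
  + 243.0.0.0/8 (H0) depth=8
  + 0.0.0.0/0 (H0) depth=0
  Q 79.253.54.18: descend 0 ; hops seen [H0] ; pick H0
  + 243.208.0.0/12 (H0) depth=12
  Q 243.208.3.211: descend 111100111101 ; hops seen [H0,H0,H0] ; pick H0
  del 243.0.0.0/8 (clear depth 8)
  + 249.83.176.0/21 (H0) depth=21
  Q 243.208.0.2: descend 111100111101 ; hops seen [H0,H0] ; pick H0
  del 243.208.0.0/12 (clear depth 12)
  + 243.208.213.144/28 (H1) depth=28
  Q 249.83.182.100: descend 111110010101001110110 ; hops seen [H0,H0] ; pick H0
  Q 243.208.213.146: descend 1111001111010000110101011001 ; hops seen [H0,H1] ; pick H1
  + 249.83.180.192/26 (H3) depth=26
  Q 249.83.176.0: descend 111110010101001110110 ; hops seen [H0,H0] ; pick H0

== LOOKUPS ==
["H0","H0","H0","H0","H1","H0"]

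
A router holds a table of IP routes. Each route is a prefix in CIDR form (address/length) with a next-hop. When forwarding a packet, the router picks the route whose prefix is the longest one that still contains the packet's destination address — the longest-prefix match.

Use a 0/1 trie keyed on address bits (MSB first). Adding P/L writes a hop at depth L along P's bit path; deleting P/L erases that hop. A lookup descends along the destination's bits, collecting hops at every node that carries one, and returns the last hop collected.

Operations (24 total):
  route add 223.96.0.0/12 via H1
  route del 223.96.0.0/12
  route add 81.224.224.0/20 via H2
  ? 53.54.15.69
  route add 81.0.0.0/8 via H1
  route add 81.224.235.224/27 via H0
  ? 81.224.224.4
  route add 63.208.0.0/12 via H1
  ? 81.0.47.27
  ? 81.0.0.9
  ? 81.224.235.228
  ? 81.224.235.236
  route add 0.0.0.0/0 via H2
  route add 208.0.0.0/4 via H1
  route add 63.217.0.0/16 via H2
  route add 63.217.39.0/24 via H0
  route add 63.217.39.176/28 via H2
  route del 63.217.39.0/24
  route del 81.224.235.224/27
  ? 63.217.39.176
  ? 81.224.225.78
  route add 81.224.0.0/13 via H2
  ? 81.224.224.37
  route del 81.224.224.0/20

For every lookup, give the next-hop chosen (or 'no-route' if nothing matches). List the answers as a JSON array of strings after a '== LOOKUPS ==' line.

Apply in order:
  + 223.96.0.0/12 (H1) depth=12
  del 223.96.0.0/12 (clear depth 12)
  + 81.224.224.0/20 (H2) depth=20
  Q 53.54.15.69: descend 0 ; hops seen [∅] ; pick no-route
  + 81.0.0.0/8 (H1) depth=8
  + 81.224.235.224/27 (H0) depth=27
  Q 81.224.224.4: descend 01010001111000001110 ; hops seen [H1,H2] ; pick H2
  + 63.208.0.0/12 (H1) depth=12
  Q 81.0.47.27: descend 01010001 ; hops seen [H1] ; pick H1
  Q 81.0.0.9: descend 01010001 ; hops seen [H1] ; pick H1
  Q 81.224.235.228: descend 010100011110000011101011111 ; hops seen [H1,H2,H0] ; pick H0
  Q 81.224.235.236: descend 010100011110000011101011111 ; hops seen [H1,H2,H0] ; pick H0
  + 0.0.0.0/0 (H2) depth=0
  + 208.0.0.0/4 (H1) depth=4
  + 63.217.0.0/16 (H2) depth=16
  + 63.217.39.0/24 (H0) depth=24
  + 63.217.39.176/28 (H2) depth=28
  del 63.217.39.0/24 (clear depth 24)
  del 81.224.235.224/27 (clear depth 27)
  Q 63.217.39.176: descend 0011111111011001001001111011 ; hops seen [H2,H1,H2,H2] ; pick H2
  Q 81.224.225.78: descend 01010001111000001110 ; hops seen [H2,H1,H2] ; pick H2
  + 81.224.0.0/13 (H2) depth=13
  Q 81.224.224.37: descend 01010001111000001110 ; hops seen [H2,H1,H2,H2] ; pick H2
  del 81.224.224.0/20 (clear depth 20)

== LOOKUPS ==
["no-route","H2","H1","H1","H0","H0","H2","H2","H2"]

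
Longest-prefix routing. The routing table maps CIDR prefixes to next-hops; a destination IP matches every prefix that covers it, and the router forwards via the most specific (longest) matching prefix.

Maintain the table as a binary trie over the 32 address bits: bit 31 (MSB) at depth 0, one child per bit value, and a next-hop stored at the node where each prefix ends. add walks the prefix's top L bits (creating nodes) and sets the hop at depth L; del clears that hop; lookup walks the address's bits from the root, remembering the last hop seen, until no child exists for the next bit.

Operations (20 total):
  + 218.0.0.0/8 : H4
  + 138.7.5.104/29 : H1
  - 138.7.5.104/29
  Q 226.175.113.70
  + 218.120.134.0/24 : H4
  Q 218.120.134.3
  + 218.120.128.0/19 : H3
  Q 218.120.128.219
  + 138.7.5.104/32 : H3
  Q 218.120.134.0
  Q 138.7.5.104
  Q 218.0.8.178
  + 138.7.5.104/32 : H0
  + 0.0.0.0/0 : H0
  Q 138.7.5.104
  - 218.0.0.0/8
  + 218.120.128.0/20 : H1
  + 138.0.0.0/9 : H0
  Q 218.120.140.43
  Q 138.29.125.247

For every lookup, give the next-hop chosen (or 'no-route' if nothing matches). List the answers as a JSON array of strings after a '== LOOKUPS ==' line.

Apply in order:
  + 218.0.0.0/8 (H4) depth=8
  + 138.7.5.104/29 (H1) depth=29
  del 138.7.5.104/29 (clear depth 29)
  ? 226.175.113.70  path d0:-→d1:-→d2:-  best=no-route
  + 218.120.134.0/24 (H4) depth=24
  ? 218.120.134.3  path d0:-→d1:-→d2:-→d3:-→d4:-→d5:-→d6:-→d7:-→d8:H4→d9:-→d10:-→d11:-→d12:-→d13:-→d14:-→d15:-→d16:-→d17:-→d18:-→d19:-→d20:-→d21:-→d22:-→d23:-→d24:H4  best=H4
  + 218.120.128.0/19 (H3) depth=19
  ? 218.120.128.219  path d0:-→d1:-→d2:-→d3:-→d4:-→d5:-→d6:-→d7:-→d8:H4→d9:-→d10:-→d11:-→d12:-→d13:-→d14:-→d15:-→d16:-→d17:-→d18:-→d19:H3→d20:-→d21:-  best=H3
  + 138.7.5.104/32 (H3) depth=32
  ? 218.120.134.0  path d0:-→d1:-→d2:-→d3:-→d4:-→d5:-→d6:-→d7:-→d8:H4→d9:-→d10:-→d11:-→d12:-→d13:-→d14:-→d15:-→d16:-→d17:-→d18:-→d19:H3→d20:-→d21:-→d22:-→d23:-→d24:H4  best=H4
  ? 138.7.5.104  path d0:-→d1:-→d2:-→d3:-→d4:-→d5:-→d6:-→d7:-→d8:-→d9:-→d10:-→d11:-→d12:-→d13:-→d14:-→d15:-→d16:-→d17:-→d18:-→d19:-→d20:-→d21:-→d22:-→d23:-→d24:-→d25:-→d26:-→d27:-→d28:-→d29:-→d30:-→d31:-→d32:H3  best=H3
  ? 218.0.8.178  path d0:-→d1:-→d2:-→d3:-→d4:-→d5:-→d6:-→d7:-→d8:H4→d9:-  best=H4
  + 138.7.5.104/32 (H0) depth=32
  + 0.0.0.0/0 (H0) depth=0
  ? 138.7.5.104  path d0:H0→d1:-→d2:-→d3:-→d4:-→d5:-→d6:-→d7:-→d8:-→d9:-→d10:-→d11:-→d12:-→d13:-→d14:-→d15:-→d16:-→d17:-→d18:-→d19:-→d20:-→d21:-→d22:-→d23:-→d24:-→d25:-→d26:-→d27:-→d28:-→d29:-→d30:-→d31:-→d32:H0  best=H0
  del 218.0.0.0/8 (clear depth 8)
  + 218.120.128.0/20 (H1) depth=20
  + 138.0.0.0/9 (H0) depth=9
  ? 218.120.140.43  path d0:H0→d1:-→d2:-→d3:-→d4:-→d5:-→d6:-→d7:-→d8:-→d9:-→d10:-→d11:-→d12:-→d13:-→d14:-→d15:-→d16:-→d17:-→d18:-→d19:H3→d20:H1  best=H1
  ? 138.29.125.247  path d0:H0→d1:-→d2:-→d3:-→d4:-→d5:-→d6:-→d7:-→d8:-→d9:H0→d10:-→d11:-  best=H0

== LOOKUPS ==
["no-route","H4","H3","H4","H3","H4","H0","H1","H0"]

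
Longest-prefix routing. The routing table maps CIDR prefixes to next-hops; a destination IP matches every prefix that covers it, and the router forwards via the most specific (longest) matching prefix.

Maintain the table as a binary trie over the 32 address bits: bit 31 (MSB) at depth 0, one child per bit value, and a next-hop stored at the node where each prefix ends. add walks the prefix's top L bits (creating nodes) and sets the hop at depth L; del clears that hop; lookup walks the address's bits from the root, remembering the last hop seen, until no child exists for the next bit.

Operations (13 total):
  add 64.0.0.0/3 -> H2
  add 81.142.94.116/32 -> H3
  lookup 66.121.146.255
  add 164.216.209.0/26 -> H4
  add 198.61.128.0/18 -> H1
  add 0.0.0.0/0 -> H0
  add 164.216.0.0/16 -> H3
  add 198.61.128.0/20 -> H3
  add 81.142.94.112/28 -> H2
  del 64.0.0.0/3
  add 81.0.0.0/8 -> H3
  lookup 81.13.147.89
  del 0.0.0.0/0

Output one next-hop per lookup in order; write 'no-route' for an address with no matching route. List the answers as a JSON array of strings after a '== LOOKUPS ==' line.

Apply in order:
  add 64.0.0.0/3 -> H2 at depth 3
  add 81.142.94.116/32 -> H3 at depth 32
  Q 66.121.146.255: descend 010 ; hops seen [H2] ; pick H2
  add 164.216.209.0/26 -> H4 at depth 26
  add 198.61.128.0/18 -> H1 at depth 18
  add 0.0.0.0/0 -> H0 at depth 0
  add 164.216.0.0/16 -> H3 at depth 16
  add 198.61.128.0/20 -> H3 at depth 20
  add 81.142.94.112/28 -> H2 at depth 28
  - 64.0.0.0/3 clear@3
  add 81.0.0.0/8 -> H3 at depth 8
  Q 81.13.147.89: descend 01010001 ; hops seen [H0,H3] ; pick H3
  - 0.0.0.0/0 clear@0

== LOOKUPS ==
["H2","H3"]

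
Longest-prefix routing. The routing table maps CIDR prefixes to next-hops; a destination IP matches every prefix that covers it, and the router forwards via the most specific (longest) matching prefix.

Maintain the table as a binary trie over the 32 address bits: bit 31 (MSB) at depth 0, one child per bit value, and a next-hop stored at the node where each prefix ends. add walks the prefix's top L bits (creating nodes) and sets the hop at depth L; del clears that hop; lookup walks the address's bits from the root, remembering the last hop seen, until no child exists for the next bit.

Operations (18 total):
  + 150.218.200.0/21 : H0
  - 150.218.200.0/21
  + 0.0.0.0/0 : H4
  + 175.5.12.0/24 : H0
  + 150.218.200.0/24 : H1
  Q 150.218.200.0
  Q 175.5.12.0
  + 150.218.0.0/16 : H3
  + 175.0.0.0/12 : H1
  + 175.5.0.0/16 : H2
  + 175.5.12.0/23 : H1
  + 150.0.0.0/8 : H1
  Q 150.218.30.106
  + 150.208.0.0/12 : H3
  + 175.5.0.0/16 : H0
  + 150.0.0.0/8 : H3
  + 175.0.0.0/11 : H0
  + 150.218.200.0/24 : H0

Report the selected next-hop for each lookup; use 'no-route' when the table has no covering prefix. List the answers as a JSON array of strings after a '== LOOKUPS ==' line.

Trace:
  add 150.218.200.0/21 -> H0 at depth 21
  del 150.218.200.0/21 (clear depth 21)
  add 0.0.0.0/0 -> H4 at depth 0
  add 175.5.12.0/24 -> H0 at depth 24
  add 150.218.200.0/24 -> H1 at depth 24
  lookup 150.218.200.0: bits 100101101101101011001000 walk d0:H4→d1:-→d2:-→d3:-→d4:-→d5:-→d6:-→d7:-→d8:-→d9:-→d10:-→d11:-→d12:-→d13:-→d14:-→d15:-→d16:-→d17:-→d18:-→d19:-→d20:-→d21:-→d22:-→d23:-→d24:H1 -> H1
  lookup 175.5.12.0: bits 101011110000010100001100 walk d0:H4→d1:-→d2:-→d3:-→d4:-→d5:-→d6:-→d7:-→d8:-→d9:-→d10:-→d11:-→d12:-→d13:-→d14:-→d15:-→d16:-→d17:-→d18:-→d19:-→d20:-→d21:-→d22:-→d23:-→d24:H0 -> H0
  add 150.218.0.0/16 -> H3 at depth 16
  add 175.0.0.0/12 -> H1 at depth 12
  add 175.5.0.0/16 -> H2 at depth 16
  add 175.5.12.0/23 -> H1 at depth 23
  add 150.0.0.0/8 -> H1 at depth 8
  lookup 150.218.30.106: bits 1001011011011010 walk d0:H4→d1:-→d2:-→d3:-→d4:-→d5:-→d6:-→d7:-→d8:H1→d9:-→d10:-→d11:-→d12:-→d13:-→d14:-→d15:-→d16:H3 -> H3
  add 150.208.0.0/12 -> H3 at depth 12
  add 175.5.0.0/16 -> H0 at depth 16
  add 150.0.0.0/8 -> H3 at depth 8
  add 175.0.0.0/11 -> H0 at depth 11
  add 150.218.200.0/24 -> H0 at depth 24

== LOOKUPS ==
["H1","H0","H3"]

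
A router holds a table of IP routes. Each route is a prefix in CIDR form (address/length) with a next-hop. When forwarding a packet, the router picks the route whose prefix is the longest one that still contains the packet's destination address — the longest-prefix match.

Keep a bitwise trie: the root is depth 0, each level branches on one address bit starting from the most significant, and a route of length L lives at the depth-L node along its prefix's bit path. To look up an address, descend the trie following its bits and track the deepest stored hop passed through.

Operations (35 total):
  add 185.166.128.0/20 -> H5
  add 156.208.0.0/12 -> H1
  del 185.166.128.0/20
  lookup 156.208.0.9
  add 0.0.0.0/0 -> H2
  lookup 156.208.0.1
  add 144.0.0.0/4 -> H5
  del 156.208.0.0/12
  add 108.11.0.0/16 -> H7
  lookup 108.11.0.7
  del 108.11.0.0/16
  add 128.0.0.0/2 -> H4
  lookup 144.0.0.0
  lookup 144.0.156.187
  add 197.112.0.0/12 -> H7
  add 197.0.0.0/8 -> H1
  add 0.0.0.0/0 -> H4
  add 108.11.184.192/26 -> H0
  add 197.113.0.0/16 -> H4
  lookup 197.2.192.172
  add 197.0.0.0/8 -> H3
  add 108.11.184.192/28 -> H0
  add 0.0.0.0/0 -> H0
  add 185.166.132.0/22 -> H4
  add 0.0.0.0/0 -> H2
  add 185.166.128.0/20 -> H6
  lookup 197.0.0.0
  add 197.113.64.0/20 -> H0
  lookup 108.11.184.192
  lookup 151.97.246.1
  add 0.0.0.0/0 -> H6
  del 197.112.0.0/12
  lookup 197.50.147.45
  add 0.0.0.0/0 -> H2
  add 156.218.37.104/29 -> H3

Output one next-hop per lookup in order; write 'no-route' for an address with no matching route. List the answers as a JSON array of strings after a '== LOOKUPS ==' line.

Apply in order:
  add 185.166.128.0/20 -> H5 at depth 20
  add 156.208.0.0/12 -> H1 at depth 12
  - 185.166.128.0/20 clear@20
  Q 156.208.0.9: descend 100111001101 ; hops seen [H1] ; pick H1
  add 0.0.0.0/0 -> H2 at depth 0
  Q 156.208.0.1: descend 100111001101 ; hops seen [H2,H1] ; pick H1
  add 144.0.0.0/4 -> H5 at depth 4
  - 156.208.0.0/12 clear@12
  add 108.11.0.0/16 -> H7 at depth 16
  Q 108.11.0.7: descend 0110110000001011 ; hops seen [H2,H7] ; pick H7
  - 108.11.0.0/16 clear@16
  add 128.0.0.0/2 -> H4 at depth 2
  Q 144.0.0.0: descend 1001 ; hops seen [H2,H4,H5] ; pick H5
  Q 144.0.156.187: descend 1001 ; hops seen [H2,H4,H5] ; pick H5
  add 197.112.0.0/12 -> H7 at depth 12
  add 197.0.0.0/8 -> H1 at depth 8
  add 0.0.0.0/0 -> H4 at depth 0
  add 108.11.184.192/26 -> H0 at depth 26
  add 197.113.0.0/16 -> H4 at depth 16
  Q 197.2.192.172: descend 110001010 ; hops seen [H4,H1] ; pick H1
  add 197.0.0.0/8 -> H3 at depth 8
  add 108.11.184.192/28 -> H0 at depth 28
  add 0.0.0.0/0 -> H0 at depth 0
  add 185.166.132.0/22 -> H4 at depth 22
  add 0.0.0.0/0 -> H2 at depth 0
  add 185.166.128.0/20 -> H6 at depth 20
  Q 197.0.0.0: descend 110001010 ; hops seen [H2,H3] ; pick H3
  add 197.113.64.0/20 -> H0 at depth 20
  Q 108.11.184.192: descend 0110110000001011101110001100 ; hops seen [H2,H0,H0] ; pick H0
  Q 151.97.246.1: descend 1001 ; hops seen [H2,H4,H5] ; pick H5
  add 0.0.0.0/0 -> H6 at depth 0
  - 197.112.0.0/12 clear@12
  Q 197.50.147.45: descend 110001010 ; hops seen [H6,H3] ; pick H3
  add 0.0.0.0/0 -> H2 at depth 0
  add 156.218.37.104/29 -> H3 at depth 29

== LOOKUPS ==
["H1","H1","H7","H5","H5","H1","H3","H0","H5","H3"]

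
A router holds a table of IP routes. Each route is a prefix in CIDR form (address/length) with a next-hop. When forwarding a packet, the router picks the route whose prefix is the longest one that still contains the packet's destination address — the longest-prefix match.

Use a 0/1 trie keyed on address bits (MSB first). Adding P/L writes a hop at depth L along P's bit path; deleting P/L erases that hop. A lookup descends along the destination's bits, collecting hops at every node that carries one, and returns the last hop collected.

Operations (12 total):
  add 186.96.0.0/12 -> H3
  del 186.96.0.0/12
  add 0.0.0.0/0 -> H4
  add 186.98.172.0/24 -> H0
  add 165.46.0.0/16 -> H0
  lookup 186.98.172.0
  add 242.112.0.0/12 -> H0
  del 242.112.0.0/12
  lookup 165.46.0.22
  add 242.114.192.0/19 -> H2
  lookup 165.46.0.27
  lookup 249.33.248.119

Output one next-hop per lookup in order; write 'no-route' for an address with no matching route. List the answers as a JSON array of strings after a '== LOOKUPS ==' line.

Trace:
  + 186.96.0.0/12 (H3) depth=12
  - 186.96.0.0/12 clear@12
  + 0.0.0.0/0 (H4) depth=0
  + 186.98.172.0/24 (H0) depth=24
  + 165.46.0.0/16 (H0) depth=16
  lookup 186.98.172.0: bits 101110100110001010101100 walk d0:H4→d1:-→d2:-→d3:-→d4:-→d5:-→d6:-→d7:-→d8:-→d9:-→d10:-→d11:-→d12:-→d13:-→d14:-→d15:-→d16:-→d17:-→d18:-→d19:-→d20:-→d21:-→d22:-→d23:-→d24:H0 -> H0
  + 242.112.0.0/12 (H0) depth=12
  - 242.112.0.0/12 clear@12
  lookup 165.46.0.22: bits 1010010100101110 walk d0:H4→d1:-→d2:-→d3:-→d4:-→d5:-→d6:-→d7:-→d8:-→d9:-→d10:-→d11:-→d12:-→d13:-→d14:-→d15:-→d16:H0 -> H0
  + 242.114.192.0/19 (H2) depth=19
  lookup 165.46.0.27: bits 1010010100101110 walk d0:H4→d1:-→d2:-→d3:-→d4:-→d5:-→d6:-→d7:-→d8:-→d9:-→d10:-→d11:-→d12:-→d13:-→d14:-→d15:-→d16:H0 -> H0
  lookup 249.33.248.119: bits 1111 walk d0:H4→d1:-→d2:-→d3:-→d4:- -> H4

== LOOKUPS ==
["H0","H0","H0","H4"]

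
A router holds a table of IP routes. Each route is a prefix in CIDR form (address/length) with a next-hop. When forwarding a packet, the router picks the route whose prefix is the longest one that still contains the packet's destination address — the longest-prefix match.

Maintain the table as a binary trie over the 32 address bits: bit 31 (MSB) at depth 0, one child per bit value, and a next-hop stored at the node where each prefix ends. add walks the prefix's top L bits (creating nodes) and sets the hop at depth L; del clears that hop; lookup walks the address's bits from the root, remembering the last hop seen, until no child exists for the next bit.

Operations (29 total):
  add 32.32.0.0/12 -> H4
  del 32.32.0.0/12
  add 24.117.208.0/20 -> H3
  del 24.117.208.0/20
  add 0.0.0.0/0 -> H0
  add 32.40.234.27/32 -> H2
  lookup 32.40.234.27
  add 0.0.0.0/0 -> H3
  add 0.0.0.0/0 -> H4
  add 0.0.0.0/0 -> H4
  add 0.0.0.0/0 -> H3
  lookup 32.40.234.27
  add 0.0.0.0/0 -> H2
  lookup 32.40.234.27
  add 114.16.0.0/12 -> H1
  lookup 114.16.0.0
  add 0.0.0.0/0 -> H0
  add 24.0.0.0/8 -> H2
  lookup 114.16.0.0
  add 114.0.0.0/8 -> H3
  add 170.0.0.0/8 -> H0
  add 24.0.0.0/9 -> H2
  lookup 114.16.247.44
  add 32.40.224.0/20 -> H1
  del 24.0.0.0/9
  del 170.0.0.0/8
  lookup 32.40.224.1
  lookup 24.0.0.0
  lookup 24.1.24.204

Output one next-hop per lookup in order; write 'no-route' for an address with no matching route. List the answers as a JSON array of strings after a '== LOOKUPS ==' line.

Apply in order:
  add 32.32.0.0/12 -> H4 at depth 12
  del 32.32.0.0/12 (clear depth 12)
  add 24.117.208.0/20 -> H3 at depth 20
  del 24.117.208.0/20 (clear depth 20)
  add 0.0.0.0/0 -> H0 at depth 0
  add 32.40.234.27/32 -> H2 at depth 32
  ? 32.40.234.27  path d0:H0→d1:-→d2:-→d3:-→d4:-→d5:-→d6:-→d7:-→d8:-→d9:-→d10:-→d11:-→d12:-→d13:-→d14:-→d15:-→d16:-→d17:-→d18:-→d19:-→d20:-→d21:-→d22:-→d23:-→d24:-→d25:-→d26:-→d27:-→d28:-→d29:-→d30:-→d31:-→d32:H2  best=H2
  add 0.0.0.0/0 -> H3 at depth 0
  add 0.0.0.0/0 -> H4 at depth 0
  add 0.0.0.0/0 -> H4 at depth 0
  add 0.0.0.0/0 -> H3 at depth 0
  ? 32.40.234.27  path d0:H3→d1:-→d2:-→d3:-→d4:-→d5:-→d6:-→d7:-→d8:-→d9:-→d10:-→d11:-→d12:-→d13:-→d14:-→d15:-→d16:-→d17:-→d18:-→d19:-→d20:-→d21:-→d22:-→d23:-→d24:-→d25:-→d26:-→d27:-→d28:-→d29:-→d30:-→d31:-→d32:H2  best=H2
  add 0.0.0.0/0 -> H2 at depth 0
  ? 32.40.234.27  path d0:H2→d1:-→d2:-→d3:-→d4:-→d5:-→d6:-→d7:-→d8:-→d9:-→d10:-→d11:-→d12:-→d13:-→d14:-→d15:-→d16:-→d17:-→d18:-→d19:-→d20:-→d21:-→d22:-→d23:-→d24:-→d25:-→d26:-→d27:-→d28:-→d29:-→d30:-→d31:-→d32:H2  best=H2
  add 114.16.0.0/12 -> H1 at depth 12
  ? 114.16.0.0  path d0:H2→d1:-→d2:-→d3:-→d4:-→d5:-→d6:-→d7:-→d8:-→d9:-→d10:-→d11:-→d12:H1  best=H1
  add 0.0.0.0/0 -> H0 at depth 0
  add 24.0.0.0/8 -> H2 at depth 8
  ? 114.16.0.0  path d0:H0→d1:-→d2:-→d3:-→d4:-→d5:-→d6:-→d7:-→d8:-→d9:-→d10:-→d11:-→d12:H1  best=H1
  add 114.0.0.0/8 -> H3 at depth 8
  add 170.0.0.0/8 -> H0 at depth 8
  add 24.0.0.0/9 -> H2 at depth 9
  ? 114.16.247.44  path d0:H0→d1:-→d2:-→d3:-→d4:-→d5:-→d6:-→d7:-→d8:H3→d9:-→d10:-→d11:-→d12:H1  best=H1
  add 32.40.224.0/20 -> H1 at depth 20
  del 24.0.0.0/9 (clear depth 9)
  del 170.0.0.0/8 (clear depth 8)
  ? 32.40.224.1  path d0:H0→d1:-→d2:-→d3:-→d4:-→d5:-→d6:-→d7:-→d8:-→d9:-→d10:-→d11:-→d12:-→d13:-→d14:-→d15:-→d16:-→d17:-→d18:-→d19:-→d20:H1  best=H1
  ? 24.0.0.0  path d0:H0→d1:-→d2:-→d3:-→d4:-→d5:-→d6:-→d7:-→d8:H2→d9:-  best=H2
  ? 24.1.24.204  path d0:H0→d1:-→d2:-→d3:-→d4:-→d5:-→d6:-→d7:-→d8:H2→d9:-  best=H2

== LOOKUPS ==
["H2","H2","H2","H1","H1","H1","H1","H2","H2"]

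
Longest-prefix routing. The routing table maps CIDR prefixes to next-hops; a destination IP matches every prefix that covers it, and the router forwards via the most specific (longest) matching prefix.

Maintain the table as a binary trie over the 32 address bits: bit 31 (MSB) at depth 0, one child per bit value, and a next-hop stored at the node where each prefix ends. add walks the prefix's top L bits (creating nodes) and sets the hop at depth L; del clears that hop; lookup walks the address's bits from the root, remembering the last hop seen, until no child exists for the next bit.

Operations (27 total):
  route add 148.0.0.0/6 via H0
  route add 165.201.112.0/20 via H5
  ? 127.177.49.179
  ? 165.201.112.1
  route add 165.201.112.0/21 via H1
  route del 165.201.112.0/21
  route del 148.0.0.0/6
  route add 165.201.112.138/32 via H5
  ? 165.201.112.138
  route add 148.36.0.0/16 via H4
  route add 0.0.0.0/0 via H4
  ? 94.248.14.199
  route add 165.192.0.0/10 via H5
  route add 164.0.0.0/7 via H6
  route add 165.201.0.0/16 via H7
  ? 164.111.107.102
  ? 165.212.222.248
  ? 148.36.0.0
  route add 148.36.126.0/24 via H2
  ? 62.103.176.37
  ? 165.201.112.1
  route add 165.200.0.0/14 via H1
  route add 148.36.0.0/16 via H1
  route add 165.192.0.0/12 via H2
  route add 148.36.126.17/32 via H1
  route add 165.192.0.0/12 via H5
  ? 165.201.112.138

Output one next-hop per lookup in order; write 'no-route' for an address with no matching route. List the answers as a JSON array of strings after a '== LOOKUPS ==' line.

Trace:
  + 148.0.0.0/6 (H0) depth=6
  + 165.201.112.0/20 (H5) depth=20
  lookup 127.177.49.179: bits ε walk d0:- -> no-route
  lookup 165.201.112.1: bits 10100101110010010111 walk d0:-→d1:-→d2:-→d3:-→d4:-→d5:-→d6:-→d7:-→d8:-→d9:-→d10:-→d11:-→d12:-→d13:-→d14:-→d15:-→d16:-→d17:-→d18:-→d19:-→d20:H5 -> H5
  + 165.201.112.0/21 (H1) depth=21
  del 165.201.112.0/21 (clear depth 21)
  del 148.0.0.0/6 (clear depth 6)
  + 165.201.112.138/32 (H5) depth=32
  lookup 165.201.112.138: bits 10100101110010010111000010001010 walk d0:-→d1:-→d2:-→d3:-→d4:-→d5:-→d6:-→d7:-→d8:-→d9:-→d10:-→d11:-→d12:-→d13:-→d14:-→d15:-→d16:-→d17:-→d18:-→d19:-→d20:H5→d21:-→d22:-→d23:-→d24:-→d25:-→d26:-→d27:-→d28:-→d29:-→d30:-→d31:-→d32:H5 -> H5
  + 148.36.0.0/16 (H4) depth=16
  + 0.0.0.0/0 (H4) depth=0
  lookup 94.248.14.199: bits ε walk d0:H4 -> H4
  + 165.192.0.0/10 (H5) depth=10
  + 164.0.0.0/7 (H6) depth=7
  + 165.201.0.0/16 (H7) depth=16
  lookup 164.111.107.102: bits 1010010 walk d0:H4→d1:-→d2:-→d3:-→d4:-→d5:-→d6:-→d7:H6 -> H6
  lookup 165.212.222.248: bits 10100101110 walk d0:H4→d1:-→d2:-→d3:-→d4:-→d5:-→d6:-→d7:H6→d8:-→d9:-→d10:H5→d11:- -> H5
  lookup 148.36.0.0: bits 1001010000100100 walk d0:H4→d1:-→d2:-→d3:-→d4:-→d5:-→d6:-→d7:-→d8:-→d9:-→d10:-→d11:-→d12:-→d13:-→d14:-→d15:-→d16:H4 -> H4
  + 148.36.126.0/24 (H2) depth=24
  lookup 62.103.176.37: bits ε walk d0:H4 -> H4
  lookup 165.201.112.1: bits 101001011100100101110000 walk d0:H4→d1:-→d2:-→d3:-→d4:-→d5:-→d6:-→d7:H6→d8:-→d9:-→d10:H5→d11:-→d12:-→d13:-→d14:-→d15:-→d16:H7→d17:-→d18:-→d19:-→d20:H5→d21:-→d22:-→d23:-→d24:- -> H5
  + 165.200.0.0/14 (H1) depth=14
  + 148.36.0.0/16 (H1) depth=16
  + 165.192.0.0/12 (H2) depth=12
  + 148.36.126.17/32 (H1) depth=32
  + 165.192.0.0/12 (H5) depth=12
  lookup 165.201.112.138: bits 10100101110010010111000010001010 walk d0:H4→d1:-→d2:-→d3:-→d4:-→d5:-→d6:-→d7:H6→d8:-→d9:-→d10:H5→d11:-→d12:H5→d13:-→d14:H1→d15:-→d16:H7→d17:-→d18:-→d19:-→d20:H5→d21:-→d22:-→d23:-→d24:-→d25:-→d26:-→d27:-→d28:-→d29:-→d30:-→d31:-→d32:H5 -> H5

== LOOKUPS ==
["no-route","H5","H5","H4","H6","H5","H4","H4","H5","H5"]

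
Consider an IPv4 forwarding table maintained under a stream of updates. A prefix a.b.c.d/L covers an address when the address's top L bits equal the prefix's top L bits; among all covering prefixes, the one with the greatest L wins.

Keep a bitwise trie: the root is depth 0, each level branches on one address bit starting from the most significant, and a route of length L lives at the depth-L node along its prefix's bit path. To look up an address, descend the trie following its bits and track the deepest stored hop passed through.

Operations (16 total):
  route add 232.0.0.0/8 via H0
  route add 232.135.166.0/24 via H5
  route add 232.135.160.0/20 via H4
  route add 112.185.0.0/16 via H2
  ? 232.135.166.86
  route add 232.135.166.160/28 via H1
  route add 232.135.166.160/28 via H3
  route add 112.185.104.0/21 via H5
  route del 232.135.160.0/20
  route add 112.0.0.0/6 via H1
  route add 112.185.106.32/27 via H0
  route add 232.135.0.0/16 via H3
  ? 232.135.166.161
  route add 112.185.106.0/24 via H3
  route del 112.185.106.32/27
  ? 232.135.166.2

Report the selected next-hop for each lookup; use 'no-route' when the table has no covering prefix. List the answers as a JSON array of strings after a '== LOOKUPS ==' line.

Process each operation:
  + 232.0.0.0/8 (H0) depth=8
  + 232.135.166.0/24 (H5) depth=24
  + 232.135.160.0/20 (H4) depth=20
  + 112.185.0.0/16 (H2) depth=16
  lookup 232.135.166.86: bits 111010001000011110100110 walk d0:-→d1:-→d2:-→d3:-→d4:-→d5:-→d6:-→d7:-→d8:H0→d9:-→d10:-→d11:-→d12:-→d13:-→d14:-→d15:-→d16:-→d17:-→d18:-→d19:-→d20:H4→d21:-→d22:-→d23:-→d24:H5 -> H5
  + 232.135.166.160/28 (H1) depth=28
  + 232.135.166.160/28 (H3) depth=28
  + 112.185.104.0/21 (H5) depth=21
  del 232.135.160.0/20 (clear depth 20)
  + 112.0.0.0/6 (H1) depth=6
  + 112.185.106.32/27 (H0) depth=27
  + 232.135.0.0/16 (H3) depth=16
  lookup 232.135.166.161: bits 1110100010000111101001101010 walk d0:-→d1:-→d2:-→d3:-→d4:-→d5:-→d6:-→d7:-→d8:H0→d9:-→d10:-→d11:-→d12:-→d13:-→d14:-→d15:-→d16:H3→d17:-→d18:-→d19:-→d20:-→d21:-→d22:-→d23:-→d24:H5→d25:-→d26:-→d27:-→d28:H3 -> H3
  + 112.185.106.0/24 (H3) depth=24
  del 112.185.106.32/27 (clear depth 27)
  lookup 232.135.166.2: bits 111010001000011110100110 walk d0:-→d1:-→d2:-→d3:-→d4:-→d5:-→d6:-→d7:-→d8:H0→d9:-→d10:-→d11:-→d12:-→d13:-→d14:-→d15:-→d16:H3→d17:-→d18:-→d19:-→d20:-→d21:-→d22:-→d23:-→d24:H5 -> H5

== LOOKUPS ==
["H5","H3","H5"]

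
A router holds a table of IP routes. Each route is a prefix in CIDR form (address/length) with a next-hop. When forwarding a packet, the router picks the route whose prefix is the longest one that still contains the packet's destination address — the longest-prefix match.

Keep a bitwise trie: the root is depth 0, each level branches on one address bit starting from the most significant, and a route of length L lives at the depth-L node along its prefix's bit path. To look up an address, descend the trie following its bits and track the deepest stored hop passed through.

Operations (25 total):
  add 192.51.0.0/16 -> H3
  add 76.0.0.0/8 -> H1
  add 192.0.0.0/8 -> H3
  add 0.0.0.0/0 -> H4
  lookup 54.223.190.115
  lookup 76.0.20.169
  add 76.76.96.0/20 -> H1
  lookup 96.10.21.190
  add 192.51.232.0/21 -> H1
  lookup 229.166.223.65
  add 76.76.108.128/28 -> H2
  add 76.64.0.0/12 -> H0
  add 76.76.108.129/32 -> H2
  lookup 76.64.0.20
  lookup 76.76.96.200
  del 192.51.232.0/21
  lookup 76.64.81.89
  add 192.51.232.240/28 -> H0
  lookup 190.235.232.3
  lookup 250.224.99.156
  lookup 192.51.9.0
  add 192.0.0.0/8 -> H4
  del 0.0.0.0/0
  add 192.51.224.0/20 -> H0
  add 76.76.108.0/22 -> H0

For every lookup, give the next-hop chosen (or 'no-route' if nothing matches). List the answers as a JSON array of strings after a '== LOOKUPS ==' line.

Trace:
  + 192.51.0.0/16 (H3) depth=16
  + 76.0.0.0/8 (H1) depth=8
  + 192.0.0.0/8 (H3) depth=8
  + 0.0.0.0/0 (H4) depth=0
  Q 54.223.190.115: descend 0 ; hops seen [H4] ; pick H4
  Q 76.0.20.169: descend 01001100 ; hops seen [H4,H1] ; pick H1
  + 76.76.96.0/20 (H1) depth=20
  Q 96.10.21.190: descend 01 ; hops seen [H4] ; pick H4
  + 192.51.232.0/21 (H1) depth=21
  Q 229.166.223.65: descend 11 ; hops seen [H4] ; pick H4
  + 76.76.108.128/28 (H2) depth=28
  + 76.64.0.0/12 (H0) depth=12
  + 76.76.108.129/32 (H2) depth=32
  Q 76.64.0.20: descend 010011000100 ; hops seen [H4,H1,H0] ; pick H0
  Q 76.76.96.200: descend 01001100010011000110 ; hops seen [H4,H1,H0,H1] ; pick H1
  del 192.51.232.0/21 (clear depth 21)
  Q 76.64.81.89: descend 010011000100 ; hops seen [H4,H1,H0] ; pick H0
  + 192.51.232.240/28 (H0) depth=28
  Q 190.235.232.3: descend 1 ; hops seen [H4] ; pick H4
  Q 250.224.99.156: descend 11 ; hops seen [H4] ; pick H4
  Q 192.51.9.0: descend 1100000000110011 ; hops seen [H4,H3,H3] ; pick H3
  + 192.0.0.0/8 (H4) depth=8
  del 0.0.0.0/0 (clear depth 0)
  + 192.51.224.0/20 (H0) depth=20
  + 76.76.108.0/22 (H0) depth=22

== LOOKUPS ==
["H4","H1","H4","H4","H0","H1","H0","H4","H4","H3"]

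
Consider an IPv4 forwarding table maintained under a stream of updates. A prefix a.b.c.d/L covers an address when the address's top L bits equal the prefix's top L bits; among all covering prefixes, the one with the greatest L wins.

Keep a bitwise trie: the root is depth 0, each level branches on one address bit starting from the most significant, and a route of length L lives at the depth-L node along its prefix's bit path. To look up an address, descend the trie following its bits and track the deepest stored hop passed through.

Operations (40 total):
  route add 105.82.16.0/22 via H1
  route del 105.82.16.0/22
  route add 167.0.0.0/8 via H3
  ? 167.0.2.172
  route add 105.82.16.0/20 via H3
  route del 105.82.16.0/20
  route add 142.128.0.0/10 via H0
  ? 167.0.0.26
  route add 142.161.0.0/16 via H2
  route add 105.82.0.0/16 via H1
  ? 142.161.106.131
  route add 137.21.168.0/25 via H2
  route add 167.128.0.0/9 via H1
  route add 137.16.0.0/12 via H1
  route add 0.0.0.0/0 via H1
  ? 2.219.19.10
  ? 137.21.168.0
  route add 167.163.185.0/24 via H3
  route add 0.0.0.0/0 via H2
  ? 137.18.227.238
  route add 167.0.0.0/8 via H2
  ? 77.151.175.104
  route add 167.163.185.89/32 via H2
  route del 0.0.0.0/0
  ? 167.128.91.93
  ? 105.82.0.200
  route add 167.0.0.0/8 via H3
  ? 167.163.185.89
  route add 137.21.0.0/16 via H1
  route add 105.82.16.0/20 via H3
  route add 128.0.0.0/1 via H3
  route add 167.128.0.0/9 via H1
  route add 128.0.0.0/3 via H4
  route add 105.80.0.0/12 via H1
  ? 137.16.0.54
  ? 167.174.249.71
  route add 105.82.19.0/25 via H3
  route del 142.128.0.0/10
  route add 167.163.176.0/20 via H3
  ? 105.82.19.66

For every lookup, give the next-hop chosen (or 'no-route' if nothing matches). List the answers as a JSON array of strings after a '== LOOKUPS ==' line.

Apply in order:
  add 105.82.16.0/22 -> H1 at depth 22
  - 105.82.16.0/22 clear@22
  add 167.0.0.0/8 -> H3 at depth 8
  ? 167.0.2.172  path d0:-→d1:-→d2:-→d3:-→d4:-→d5:-→d6:-→d7:-→d8:H3  best=H3
  add 105.82.16.0/20 -> H3 at depth 20
  - 105.82.16.0/20 clear@20
  add 142.128.0.0/10 -> H0 at depth 10
  ? 167.0.0.26  path d0:-→d1:-→d2:-→d3:-→d4:-→d5:-→d6:-→d7:-→d8:H3  best=H3
  add 142.161.0.0/16 -> H2 at depth 16
  add 105.82.0.0/16 -> H1 at depth 16
  ? 142.161.106.131  path d0:-→d1:-→d2:-→d3:-→d4:-→d5:-→d6:-→d7:-→d8:-→d9:-→d10:H0→d11:-→d12:-→d13:-→d14:-→d15:-→d16:H2  best=H2
  add 137.21.168.0/25 -> H2 at depth 25
  add 167.128.0.0/9 -> H1 at depth 9
  add 137.16.0.0/12 -> H1 at depth 12
  add 0.0.0.0/0 -> H1 at depth 0
  ? 2.219.19.10  path d0:H1→d1:-  best=H1
  ? 137.21.168.0  path d0:H1→d1:-→d2:-→d3:-→d4:-→d5:-→d6:-→d7:-→d8:-→d9:-→d10:-→d11:-→d12:H1→d13:-→d14:-→d15:-→d16:-→d17:-→d18:-→d19:-→d20:-→d21:-→d22:-→d23:-→d24:-→d25:H2  best=H2
  add 167.163.185.0/24 -> H3 at depth 24
  add 0.0.0.0/0 -> H2 at depth 0
  ? 137.18.227.238  path d0:H2→d1:-→d2:-→d3:-→d4:-→d5:-→d6:-→d7:-→d8:-→d9:-→d10:-→d11:-→d12:H1→d13:-  best=H1
  add 167.0.0.0/8 -> H2 at depth 8
  ? 77.151.175.104  path d0:H2→d1:-→d2:-  best=H2
  add 167.163.185.89/32 -> H2 at depth 32
  - 0.0.0.0/0 clear@0
  ? 167.128.91.93  path d0:-→d1:-→d2:-→d3:-→d4:-→d5:-→d6:-→d7:-→d8:H2→d9:H1→d10:-  best=H1
  ? 105.82.0.200  path d0:-→d1:-→d2:-→d3:-→d4:-→d5:-→d6:-→d7:-→d8:-→d9:-→d10:-→d11:-→d12:-→d13:-→d14:-→d15:-→d16:H1→d17:-→d18:-→d19:-  best=H1
  add 167.0.0.0/8 -> H3 at depth 8
  ? 167.163.185.89  path d0:-→d1:-→d2:-→d3:-→d4:-→d5:-→d6:-→d7:-→d8:H3→d9:H1→d10:-→d11:-→d12:-→d13:-→d14:-→d15:-→d16:-→d17:-→d18:-→d19:-→d20:-→d21:-→d22:-→d23:-→d24:H3→d25:-→d26:-→d27:-→d28:-→d29:-→d30:-→d31:-→d32:H2  best=H2
  add 137.21.0.0/16 -> H1 at depth 16
  add 105.82.16.0/20 -> H3 at depth 20
  add 128.0.0.0/1 -> H3 at depth 1
  add 167.128.0.0/9 -> H1 at depth 9
  add 128.0.0.0/3 -> H4 at depth 3
  add 105.80.0.0/12 -> H1 at depth 12
  ? 137.16.0.54  path d0:-→d1:H3→d2:-→d3:H4→d4:-→d5:-→d6:-→d7:-→d8:-→d9:-→d10:-→d11:-→d12:H1→d13:-  best=H1
  ? 167.174.249.71  path d0:-→d1:H3→d2:-→d3:-→d4:-→d5:-→d6:-→d7:-→d8:H3→d9:H1→d10:-→d11:-→d12:-  best=H1
  add 105.82.19.0/25 -> H3 at depth 25
  - 142.128.0.0/10 clear@10
  add 167.163.176.0/20 -> H3 at depth 20
  ? 105.82.19.66  path d0:-→d1:-→d2:-→d3:-→d4:-→d5:-→d6:-→d7:-→d8:-→d9:-→d10:-→d11:-→d12:H1→d13:-→d14:-→d15:-→d16:H1→d17:-→d18:-→d19:-→d20:H3→d21:-→d22:-→d23:-→d24:-→d25:H3  best=H3

== LOOKUPS ==
["H3","H3","H2","H1","H2","H1","H2","H1","H1","H2","H1","H1","H3"]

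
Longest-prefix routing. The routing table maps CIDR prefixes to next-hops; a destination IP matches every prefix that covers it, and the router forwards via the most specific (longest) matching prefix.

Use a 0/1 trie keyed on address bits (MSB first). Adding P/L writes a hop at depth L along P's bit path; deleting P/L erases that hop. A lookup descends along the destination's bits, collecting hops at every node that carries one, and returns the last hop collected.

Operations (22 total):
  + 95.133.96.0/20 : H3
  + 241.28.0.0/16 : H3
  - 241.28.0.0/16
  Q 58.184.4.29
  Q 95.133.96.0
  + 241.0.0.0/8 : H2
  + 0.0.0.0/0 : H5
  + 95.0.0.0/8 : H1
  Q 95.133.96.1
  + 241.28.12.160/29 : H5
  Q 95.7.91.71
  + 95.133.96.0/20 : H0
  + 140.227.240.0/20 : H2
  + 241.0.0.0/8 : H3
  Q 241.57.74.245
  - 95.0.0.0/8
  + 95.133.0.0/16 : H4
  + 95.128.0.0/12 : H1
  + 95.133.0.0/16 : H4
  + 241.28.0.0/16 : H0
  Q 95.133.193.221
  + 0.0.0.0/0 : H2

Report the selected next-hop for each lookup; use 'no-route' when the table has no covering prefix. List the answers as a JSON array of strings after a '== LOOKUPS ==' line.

Trace:
  + 95.133.96.0/20 (H3) depth=20
  + 241.28.0.0/16 (H3) depth=16
  del 241.28.0.0/16 (clear depth 16)
  lookup 58.184.4.29: bits 0 walk d0:-→d1:- -> no-route
  lookup 95.133.96.0: bits 01011111100001010110 walk d0:-→d1:-→d2:-→d3:-→d4:-→d5:-→d6:-→d7:-→d8:-→d9:-→d10:-→d11:-→d12:-→d13:-→d14:-→d15:-→d16:-→d17:-→d18:-→d19:-→d20:H3 -> H3
  + 241.0.0.0/8 (H2) depth=8
  + 0.0.0.0/0 (H5) depth=0
  + 95.0.0.0/8 (H1) depth=8
  lookup 95.133.96.1: bits 01011111100001010110 walk d0:H5→d1:-→d2:-→d3:-→d4:-→d5:-→d6:-→d7:-→d8:H1→d9:-→d10:-→d11:-→d12:-→d13:-→d14:-→d15:-→d16:-→d17:-→d18:-→d19:-→d20:H3 -> H3
  + 241.28.12.160/29 (H5) depth=29
  lookup 95.7.91.71: bits 01011111 walk d0:H5→d1:-→d2:-→d3:-→d4:-→d5:-→d6:-→d7:-→d8:H1 -> H1
  + 95.133.96.0/20 (H0) depth=20
  + 140.227.240.0/20 (H2) depth=20
  + 241.0.0.0/8 (H3) depth=8
  lookup 241.57.74.245: bits 1111000100 walk d0:H5→d1:-→d2:-→d3:-→d4:-→d5:-→d6:-→d7:-→d8:H3→d9:-→d10:- -> H3
  del 95.0.0.0/8 (clear depth 8)
  + 95.133.0.0/16 (H4) depth=16
  + 95.128.0.0/12 (H1) depth=12
  + 95.133.0.0/16 (H4) depth=16
  + 241.28.0.0/16 (H0) depth=16
  lookup 95.133.193.221: bits 0101111110000101 walk d0:H5→d1:-→d2:-→d3:-→d4:-→d5:-→d6:-→d7:-→d8:-→d9:-→d10:-→d11:-→d12:H1→d13:-→d14:-→d15:-→d16:H4 -> H4
  + 0.0.0.0/0 (H2) depth=0

== LOOKUPS ==
["no-route","H3","H3","H1","H3","H4"]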